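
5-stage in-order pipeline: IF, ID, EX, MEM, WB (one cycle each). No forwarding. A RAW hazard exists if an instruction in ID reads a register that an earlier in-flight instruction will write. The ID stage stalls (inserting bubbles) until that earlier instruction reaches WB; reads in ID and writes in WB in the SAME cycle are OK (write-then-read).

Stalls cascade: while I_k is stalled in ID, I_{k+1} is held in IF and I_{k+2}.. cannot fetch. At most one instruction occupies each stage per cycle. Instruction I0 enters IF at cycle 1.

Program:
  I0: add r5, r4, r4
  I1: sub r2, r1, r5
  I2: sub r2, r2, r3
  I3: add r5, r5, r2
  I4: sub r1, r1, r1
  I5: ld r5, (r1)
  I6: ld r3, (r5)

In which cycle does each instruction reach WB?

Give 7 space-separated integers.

Answer: 5 8 11 14 15 18 21

Derivation:
I0 add r5 <- r4,r4: IF@1 ID@2 stall=0 (-) EX@3 MEM@4 WB@5
I1 sub r2 <- r1,r5: IF@2 ID@3 stall=2 (RAW on I0.r5 (WB@5)) EX@6 MEM@7 WB@8
I2 sub r2 <- r2,r3: IF@3 ID@6 stall=2 (RAW on I1.r2 (WB@8)) EX@9 MEM@10 WB@11
I3 add r5 <- r5,r2: IF@6 ID@9 stall=2 (RAW on I2.r2 (WB@11)) EX@12 MEM@13 WB@14
I4 sub r1 <- r1,r1: IF@9 ID@12 stall=0 (-) EX@13 MEM@14 WB@15
I5 ld r5 <- r1: IF@12 ID@13 stall=2 (RAW on I4.r1 (WB@15)) EX@16 MEM@17 WB@18
I6 ld r3 <- r5: IF@13 ID@16 stall=2 (RAW on I5.r5 (WB@18)) EX@19 MEM@20 WB@21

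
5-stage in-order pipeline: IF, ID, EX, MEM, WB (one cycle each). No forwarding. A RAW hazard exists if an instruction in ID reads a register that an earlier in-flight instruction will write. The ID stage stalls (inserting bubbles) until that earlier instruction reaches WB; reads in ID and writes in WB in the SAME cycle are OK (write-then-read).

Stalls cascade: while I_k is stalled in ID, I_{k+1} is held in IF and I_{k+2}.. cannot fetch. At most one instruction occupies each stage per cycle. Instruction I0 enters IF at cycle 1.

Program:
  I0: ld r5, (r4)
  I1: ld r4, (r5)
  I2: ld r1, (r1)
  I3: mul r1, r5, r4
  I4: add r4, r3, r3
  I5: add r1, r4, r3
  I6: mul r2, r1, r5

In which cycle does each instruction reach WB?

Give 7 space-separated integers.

Answer: 5 8 9 11 12 15 18

Derivation:
I0 ld r5 <- r4: IF@1 ID@2 stall=0 (-) EX@3 MEM@4 WB@5
I1 ld r4 <- r5: IF@2 ID@3 stall=2 (RAW on I0.r5 (WB@5)) EX@6 MEM@7 WB@8
I2 ld r1 <- r1: IF@3 ID@6 stall=0 (-) EX@7 MEM@8 WB@9
I3 mul r1 <- r5,r4: IF@6 ID@7 stall=1 (RAW on I1.r4 (WB@8)) EX@9 MEM@10 WB@11
I4 add r4 <- r3,r3: IF@7 ID@9 stall=0 (-) EX@10 MEM@11 WB@12
I5 add r1 <- r4,r3: IF@9 ID@10 stall=2 (RAW on I4.r4 (WB@12)) EX@13 MEM@14 WB@15
I6 mul r2 <- r1,r5: IF@10 ID@13 stall=2 (RAW on I5.r1 (WB@15)) EX@16 MEM@17 WB@18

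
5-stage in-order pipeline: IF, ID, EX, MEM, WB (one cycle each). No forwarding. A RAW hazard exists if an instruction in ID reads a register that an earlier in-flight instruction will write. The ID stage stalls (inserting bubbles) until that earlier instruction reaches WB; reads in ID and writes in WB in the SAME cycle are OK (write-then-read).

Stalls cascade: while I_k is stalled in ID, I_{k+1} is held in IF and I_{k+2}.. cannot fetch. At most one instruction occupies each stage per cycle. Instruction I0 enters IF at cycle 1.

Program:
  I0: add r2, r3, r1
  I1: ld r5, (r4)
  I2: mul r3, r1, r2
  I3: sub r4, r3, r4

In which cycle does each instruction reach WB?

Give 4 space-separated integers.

Answer: 5 6 8 11

Derivation:
I0 add r2 <- r3,r1: IF@1 ID@2 stall=0 (-) EX@3 MEM@4 WB@5
I1 ld r5 <- r4: IF@2 ID@3 stall=0 (-) EX@4 MEM@5 WB@6
I2 mul r3 <- r1,r2: IF@3 ID@4 stall=1 (RAW on I0.r2 (WB@5)) EX@6 MEM@7 WB@8
I3 sub r4 <- r3,r4: IF@4 ID@6 stall=2 (RAW on I2.r3 (WB@8)) EX@9 MEM@10 WB@11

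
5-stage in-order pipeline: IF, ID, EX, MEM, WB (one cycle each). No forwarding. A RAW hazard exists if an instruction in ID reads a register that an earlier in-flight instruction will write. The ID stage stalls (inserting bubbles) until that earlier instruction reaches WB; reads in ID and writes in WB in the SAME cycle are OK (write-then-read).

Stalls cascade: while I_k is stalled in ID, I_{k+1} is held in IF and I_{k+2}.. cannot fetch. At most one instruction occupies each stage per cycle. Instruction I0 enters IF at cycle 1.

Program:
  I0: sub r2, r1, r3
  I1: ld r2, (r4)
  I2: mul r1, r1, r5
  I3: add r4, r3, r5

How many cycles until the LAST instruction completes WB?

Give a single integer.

Answer: 8

Derivation:
I0 sub r2 <- r1,r3: IF@1 ID@2 stall=0 (-) EX@3 MEM@4 WB@5
I1 ld r2 <- r4: IF@2 ID@3 stall=0 (-) EX@4 MEM@5 WB@6
I2 mul r1 <- r1,r5: IF@3 ID@4 stall=0 (-) EX@5 MEM@6 WB@7
I3 add r4 <- r3,r5: IF@4 ID@5 stall=0 (-) EX@6 MEM@7 WB@8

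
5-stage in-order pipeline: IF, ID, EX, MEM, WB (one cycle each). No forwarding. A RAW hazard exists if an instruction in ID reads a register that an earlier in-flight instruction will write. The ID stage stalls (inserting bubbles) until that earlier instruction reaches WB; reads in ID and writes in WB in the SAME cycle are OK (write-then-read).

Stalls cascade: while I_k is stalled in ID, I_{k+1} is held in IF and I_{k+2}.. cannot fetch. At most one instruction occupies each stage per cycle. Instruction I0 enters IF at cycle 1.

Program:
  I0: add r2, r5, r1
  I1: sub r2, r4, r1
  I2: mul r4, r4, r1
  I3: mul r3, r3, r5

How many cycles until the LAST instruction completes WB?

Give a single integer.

Answer: 8

Derivation:
I0 add r2 <- r5,r1: IF@1 ID@2 stall=0 (-) EX@3 MEM@4 WB@5
I1 sub r2 <- r4,r1: IF@2 ID@3 stall=0 (-) EX@4 MEM@5 WB@6
I2 mul r4 <- r4,r1: IF@3 ID@4 stall=0 (-) EX@5 MEM@6 WB@7
I3 mul r3 <- r3,r5: IF@4 ID@5 stall=0 (-) EX@6 MEM@7 WB@8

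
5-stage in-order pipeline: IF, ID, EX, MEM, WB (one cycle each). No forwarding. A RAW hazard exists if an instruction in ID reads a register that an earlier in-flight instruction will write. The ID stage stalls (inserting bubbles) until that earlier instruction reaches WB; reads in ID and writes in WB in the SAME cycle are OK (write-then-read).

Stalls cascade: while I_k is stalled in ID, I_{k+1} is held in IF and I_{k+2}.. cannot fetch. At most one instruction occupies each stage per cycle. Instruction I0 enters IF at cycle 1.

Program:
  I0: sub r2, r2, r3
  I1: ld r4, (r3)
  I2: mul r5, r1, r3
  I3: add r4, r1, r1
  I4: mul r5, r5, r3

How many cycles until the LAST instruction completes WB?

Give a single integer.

Answer: 10

Derivation:
I0 sub r2 <- r2,r3: IF@1 ID@2 stall=0 (-) EX@3 MEM@4 WB@5
I1 ld r4 <- r3: IF@2 ID@3 stall=0 (-) EX@4 MEM@5 WB@6
I2 mul r5 <- r1,r3: IF@3 ID@4 stall=0 (-) EX@5 MEM@6 WB@7
I3 add r4 <- r1,r1: IF@4 ID@5 stall=0 (-) EX@6 MEM@7 WB@8
I4 mul r5 <- r5,r3: IF@5 ID@6 stall=1 (RAW on I2.r5 (WB@7)) EX@8 MEM@9 WB@10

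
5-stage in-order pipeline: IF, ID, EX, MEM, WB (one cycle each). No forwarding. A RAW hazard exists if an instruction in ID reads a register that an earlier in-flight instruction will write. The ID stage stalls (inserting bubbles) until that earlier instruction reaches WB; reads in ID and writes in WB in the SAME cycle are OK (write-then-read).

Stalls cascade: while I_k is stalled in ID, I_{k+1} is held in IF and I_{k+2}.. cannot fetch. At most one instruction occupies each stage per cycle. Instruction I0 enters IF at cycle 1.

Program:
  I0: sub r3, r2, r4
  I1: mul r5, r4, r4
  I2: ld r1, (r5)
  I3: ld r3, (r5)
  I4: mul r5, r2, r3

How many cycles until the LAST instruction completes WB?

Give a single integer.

I0 sub r3 <- r2,r4: IF@1 ID@2 stall=0 (-) EX@3 MEM@4 WB@5
I1 mul r5 <- r4,r4: IF@2 ID@3 stall=0 (-) EX@4 MEM@5 WB@6
I2 ld r1 <- r5: IF@3 ID@4 stall=2 (RAW on I1.r5 (WB@6)) EX@7 MEM@8 WB@9
I3 ld r3 <- r5: IF@4 ID@7 stall=0 (-) EX@8 MEM@9 WB@10
I4 mul r5 <- r2,r3: IF@7 ID@8 stall=2 (RAW on I3.r3 (WB@10)) EX@11 MEM@12 WB@13

Answer: 13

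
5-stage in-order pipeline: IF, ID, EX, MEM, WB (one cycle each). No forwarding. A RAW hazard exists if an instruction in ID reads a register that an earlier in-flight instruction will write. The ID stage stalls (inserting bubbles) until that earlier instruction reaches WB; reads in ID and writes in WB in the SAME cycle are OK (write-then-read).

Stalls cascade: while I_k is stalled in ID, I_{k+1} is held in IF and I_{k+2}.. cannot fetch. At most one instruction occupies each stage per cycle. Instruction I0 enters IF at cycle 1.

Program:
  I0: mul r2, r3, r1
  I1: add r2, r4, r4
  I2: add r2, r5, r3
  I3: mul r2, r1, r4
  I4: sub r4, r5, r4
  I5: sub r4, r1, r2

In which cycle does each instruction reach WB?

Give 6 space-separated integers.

I0 mul r2 <- r3,r1: IF@1 ID@2 stall=0 (-) EX@3 MEM@4 WB@5
I1 add r2 <- r4,r4: IF@2 ID@3 stall=0 (-) EX@4 MEM@5 WB@6
I2 add r2 <- r5,r3: IF@3 ID@4 stall=0 (-) EX@5 MEM@6 WB@7
I3 mul r2 <- r1,r4: IF@4 ID@5 stall=0 (-) EX@6 MEM@7 WB@8
I4 sub r4 <- r5,r4: IF@5 ID@6 stall=0 (-) EX@7 MEM@8 WB@9
I5 sub r4 <- r1,r2: IF@6 ID@7 stall=1 (RAW on I3.r2 (WB@8)) EX@9 MEM@10 WB@11

Answer: 5 6 7 8 9 11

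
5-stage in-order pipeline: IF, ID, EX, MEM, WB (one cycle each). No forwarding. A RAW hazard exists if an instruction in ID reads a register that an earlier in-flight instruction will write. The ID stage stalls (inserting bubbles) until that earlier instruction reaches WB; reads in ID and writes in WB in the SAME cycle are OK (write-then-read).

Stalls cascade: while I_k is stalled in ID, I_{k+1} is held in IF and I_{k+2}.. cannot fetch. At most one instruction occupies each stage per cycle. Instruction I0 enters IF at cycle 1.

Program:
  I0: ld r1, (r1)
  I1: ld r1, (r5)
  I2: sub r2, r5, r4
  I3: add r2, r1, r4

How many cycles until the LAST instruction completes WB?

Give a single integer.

Answer: 9

Derivation:
I0 ld r1 <- r1: IF@1 ID@2 stall=0 (-) EX@3 MEM@4 WB@5
I1 ld r1 <- r5: IF@2 ID@3 stall=0 (-) EX@4 MEM@5 WB@6
I2 sub r2 <- r5,r4: IF@3 ID@4 stall=0 (-) EX@5 MEM@6 WB@7
I3 add r2 <- r1,r4: IF@4 ID@5 stall=1 (RAW on I1.r1 (WB@6)) EX@7 MEM@8 WB@9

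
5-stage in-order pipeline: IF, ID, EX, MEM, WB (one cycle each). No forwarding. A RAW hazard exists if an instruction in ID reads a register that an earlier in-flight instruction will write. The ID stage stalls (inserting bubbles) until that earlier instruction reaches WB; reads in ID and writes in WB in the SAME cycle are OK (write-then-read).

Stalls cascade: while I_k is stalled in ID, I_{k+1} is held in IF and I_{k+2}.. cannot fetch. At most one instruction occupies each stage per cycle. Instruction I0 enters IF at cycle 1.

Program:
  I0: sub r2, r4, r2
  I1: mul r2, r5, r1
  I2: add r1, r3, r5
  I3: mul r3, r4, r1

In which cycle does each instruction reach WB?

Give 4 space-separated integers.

I0 sub r2 <- r4,r2: IF@1 ID@2 stall=0 (-) EX@3 MEM@4 WB@5
I1 mul r2 <- r5,r1: IF@2 ID@3 stall=0 (-) EX@4 MEM@5 WB@6
I2 add r1 <- r3,r5: IF@3 ID@4 stall=0 (-) EX@5 MEM@6 WB@7
I3 mul r3 <- r4,r1: IF@4 ID@5 stall=2 (RAW on I2.r1 (WB@7)) EX@8 MEM@9 WB@10

Answer: 5 6 7 10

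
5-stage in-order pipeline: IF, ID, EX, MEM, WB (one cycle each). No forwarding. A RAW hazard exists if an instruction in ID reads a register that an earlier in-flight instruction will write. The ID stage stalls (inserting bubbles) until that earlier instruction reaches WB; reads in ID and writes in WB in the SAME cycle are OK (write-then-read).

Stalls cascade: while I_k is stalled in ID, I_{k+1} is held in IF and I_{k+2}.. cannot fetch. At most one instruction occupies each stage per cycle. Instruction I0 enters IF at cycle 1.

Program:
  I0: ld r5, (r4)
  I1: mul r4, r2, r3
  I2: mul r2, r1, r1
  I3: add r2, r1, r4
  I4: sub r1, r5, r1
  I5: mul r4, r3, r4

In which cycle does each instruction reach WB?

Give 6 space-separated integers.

I0 ld r5 <- r4: IF@1 ID@2 stall=0 (-) EX@3 MEM@4 WB@5
I1 mul r4 <- r2,r3: IF@2 ID@3 stall=0 (-) EX@4 MEM@5 WB@6
I2 mul r2 <- r1,r1: IF@3 ID@4 stall=0 (-) EX@5 MEM@6 WB@7
I3 add r2 <- r1,r4: IF@4 ID@5 stall=1 (RAW on I1.r4 (WB@6)) EX@7 MEM@8 WB@9
I4 sub r1 <- r5,r1: IF@5 ID@7 stall=0 (-) EX@8 MEM@9 WB@10
I5 mul r4 <- r3,r4: IF@7 ID@8 stall=0 (-) EX@9 MEM@10 WB@11

Answer: 5 6 7 9 10 11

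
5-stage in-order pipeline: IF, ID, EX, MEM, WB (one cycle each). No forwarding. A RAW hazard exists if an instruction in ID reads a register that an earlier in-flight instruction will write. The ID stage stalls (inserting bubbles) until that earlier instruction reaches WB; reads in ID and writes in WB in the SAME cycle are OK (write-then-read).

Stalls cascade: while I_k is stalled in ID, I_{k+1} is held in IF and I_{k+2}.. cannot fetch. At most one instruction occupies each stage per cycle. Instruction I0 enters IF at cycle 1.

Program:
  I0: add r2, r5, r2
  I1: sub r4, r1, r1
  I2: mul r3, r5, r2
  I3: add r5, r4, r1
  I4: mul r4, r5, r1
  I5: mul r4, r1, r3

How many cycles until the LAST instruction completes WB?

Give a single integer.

I0 add r2 <- r5,r2: IF@1 ID@2 stall=0 (-) EX@3 MEM@4 WB@5
I1 sub r4 <- r1,r1: IF@2 ID@3 stall=0 (-) EX@4 MEM@5 WB@6
I2 mul r3 <- r5,r2: IF@3 ID@4 stall=1 (RAW on I0.r2 (WB@5)) EX@6 MEM@7 WB@8
I3 add r5 <- r4,r1: IF@4 ID@6 stall=0 (-) EX@7 MEM@8 WB@9
I4 mul r4 <- r5,r1: IF@6 ID@7 stall=2 (RAW on I3.r5 (WB@9)) EX@10 MEM@11 WB@12
I5 mul r4 <- r1,r3: IF@7 ID@10 stall=0 (-) EX@11 MEM@12 WB@13

Answer: 13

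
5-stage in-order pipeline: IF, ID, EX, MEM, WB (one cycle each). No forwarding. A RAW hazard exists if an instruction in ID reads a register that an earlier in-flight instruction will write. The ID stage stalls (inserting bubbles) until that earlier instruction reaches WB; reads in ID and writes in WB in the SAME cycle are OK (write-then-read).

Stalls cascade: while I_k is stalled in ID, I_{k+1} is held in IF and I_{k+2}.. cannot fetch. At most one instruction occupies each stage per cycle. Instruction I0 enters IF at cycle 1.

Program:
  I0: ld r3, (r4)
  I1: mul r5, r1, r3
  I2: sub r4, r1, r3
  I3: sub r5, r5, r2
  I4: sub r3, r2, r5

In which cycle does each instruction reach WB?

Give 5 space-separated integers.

I0 ld r3 <- r4: IF@1 ID@2 stall=0 (-) EX@3 MEM@4 WB@5
I1 mul r5 <- r1,r3: IF@2 ID@3 stall=2 (RAW on I0.r3 (WB@5)) EX@6 MEM@7 WB@8
I2 sub r4 <- r1,r3: IF@3 ID@6 stall=0 (-) EX@7 MEM@8 WB@9
I3 sub r5 <- r5,r2: IF@6 ID@7 stall=1 (RAW on I1.r5 (WB@8)) EX@9 MEM@10 WB@11
I4 sub r3 <- r2,r5: IF@7 ID@9 stall=2 (RAW on I3.r5 (WB@11)) EX@12 MEM@13 WB@14

Answer: 5 8 9 11 14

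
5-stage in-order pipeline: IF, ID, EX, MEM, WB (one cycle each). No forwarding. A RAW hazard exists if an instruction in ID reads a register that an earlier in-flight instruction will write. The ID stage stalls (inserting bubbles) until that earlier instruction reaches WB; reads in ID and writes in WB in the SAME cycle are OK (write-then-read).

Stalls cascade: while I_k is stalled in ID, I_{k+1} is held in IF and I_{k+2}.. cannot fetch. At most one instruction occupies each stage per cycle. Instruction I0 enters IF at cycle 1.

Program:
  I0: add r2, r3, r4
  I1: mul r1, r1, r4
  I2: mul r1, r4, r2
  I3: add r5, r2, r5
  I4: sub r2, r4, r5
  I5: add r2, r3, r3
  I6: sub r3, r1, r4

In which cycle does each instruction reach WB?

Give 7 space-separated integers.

Answer: 5 6 8 9 12 13 14

Derivation:
I0 add r2 <- r3,r4: IF@1 ID@2 stall=0 (-) EX@3 MEM@4 WB@5
I1 mul r1 <- r1,r4: IF@2 ID@3 stall=0 (-) EX@4 MEM@5 WB@6
I2 mul r1 <- r4,r2: IF@3 ID@4 stall=1 (RAW on I0.r2 (WB@5)) EX@6 MEM@7 WB@8
I3 add r5 <- r2,r5: IF@4 ID@6 stall=0 (-) EX@7 MEM@8 WB@9
I4 sub r2 <- r4,r5: IF@6 ID@7 stall=2 (RAW on I3.r5 (WB@9)) EX@10 MEM@11 WB@12
I5 add r2 <- r3,r3: IF@7 ID@10 stall=0 (-) EX@11 MEM@12 WB@13
I6 sub r3 <- r1,r4: IF@10 ID@11 stall=0 (-) EX@12 MEM@13 WB@14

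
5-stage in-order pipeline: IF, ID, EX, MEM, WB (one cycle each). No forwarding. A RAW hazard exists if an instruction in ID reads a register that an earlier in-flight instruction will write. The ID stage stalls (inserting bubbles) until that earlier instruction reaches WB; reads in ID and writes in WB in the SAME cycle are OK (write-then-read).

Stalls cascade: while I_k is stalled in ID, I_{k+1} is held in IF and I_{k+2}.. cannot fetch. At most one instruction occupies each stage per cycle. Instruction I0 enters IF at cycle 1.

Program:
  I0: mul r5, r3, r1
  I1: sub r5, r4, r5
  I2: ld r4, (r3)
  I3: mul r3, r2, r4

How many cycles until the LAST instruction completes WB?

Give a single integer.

Answer: 12

Derivation:
I0 mul r5 <- r3,r1: IF@1 ID@2 stall=0 (-) EX@3 MEM@4 WB@5
I1 sub r5 <- r4,r5: IF@2 ID@3 stall=2 (RAW on I0.r5 (WB@5)) EX@6 MEM@7 WB@8
I2 ld r4 <- r3: IF@3 ID@6 stall=0 (-) EX@7 MEM@8 WB@9
I3 mul r3 <- r2,r4: IF@6 ID@7 stall=2 (RAW on I2.r4 (WB@9)) EX@10 MEM@11 WB@12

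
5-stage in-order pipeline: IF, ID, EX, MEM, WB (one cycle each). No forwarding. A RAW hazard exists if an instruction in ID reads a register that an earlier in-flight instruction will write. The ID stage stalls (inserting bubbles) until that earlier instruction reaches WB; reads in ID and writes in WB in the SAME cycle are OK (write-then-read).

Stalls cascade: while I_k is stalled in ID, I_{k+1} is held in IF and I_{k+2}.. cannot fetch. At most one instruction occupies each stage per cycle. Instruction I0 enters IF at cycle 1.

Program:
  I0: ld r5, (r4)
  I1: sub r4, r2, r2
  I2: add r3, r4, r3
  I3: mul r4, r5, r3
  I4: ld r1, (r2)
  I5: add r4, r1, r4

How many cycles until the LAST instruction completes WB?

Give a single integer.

I0 ld r5 <- r4: IF@1 ID@2 stall=0 (-) EX@3 MEM@4 WB@5
I1 sub r4 <- r2,r2: IF@2 ID@3 stall=0 (-) EX@4 MEM@5 WB@6
I2 add r3 <- r4,r3: IF@3 ID@4 stall=2 (RAW on I1.r4 (WB@6)) EX@7 MEM@8 WB@9
I3 mul r4 <- r5,r3: IF@4 ID@7 stall=2 (RAW on I2.r3 (WB@9)) EX@10 MEM@11 WB@12
I4 ld r1 <- r2: IF@7 ID@10 stall=0 (-) EX@11 MEM@12 WB@13
I5 add r4 <- r1,r4: IF@10 ID@11 stall=2 (RAW on I4.r1 (WB@13)) EX@14 MEM@15 WB@16

Answer: 16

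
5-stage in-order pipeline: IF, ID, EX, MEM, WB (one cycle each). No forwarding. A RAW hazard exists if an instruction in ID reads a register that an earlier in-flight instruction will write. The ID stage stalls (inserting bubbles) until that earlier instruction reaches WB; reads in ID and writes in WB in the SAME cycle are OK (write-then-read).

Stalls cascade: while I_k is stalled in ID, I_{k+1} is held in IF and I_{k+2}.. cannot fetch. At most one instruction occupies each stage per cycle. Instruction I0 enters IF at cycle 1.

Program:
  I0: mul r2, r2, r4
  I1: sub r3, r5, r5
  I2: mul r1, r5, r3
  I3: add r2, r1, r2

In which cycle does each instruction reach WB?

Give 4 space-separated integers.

Answer: 5 6 9 12

Derivation:
I0 mul r2 <- r2,r4: IF@1 ID@2 stall=0 (-) EX@3 MEM@4 WB@5
I1 sub r3 <- r5,r5: IF@2 ID@3 stall=0 (-) EX@4 MEM@5 WB@6
I2 mul r1 <- r5,r3: IF@3 ID@4 stall=2 (RAW on I1.r3 (WB@6)) EX@7 MEM@8 WB@9
I3 add r2 <- r1,r2: IF@4 ID@7 stall=2 (RAW on I2.r1 (WB@9)) EX@10 MEM@11 WB@12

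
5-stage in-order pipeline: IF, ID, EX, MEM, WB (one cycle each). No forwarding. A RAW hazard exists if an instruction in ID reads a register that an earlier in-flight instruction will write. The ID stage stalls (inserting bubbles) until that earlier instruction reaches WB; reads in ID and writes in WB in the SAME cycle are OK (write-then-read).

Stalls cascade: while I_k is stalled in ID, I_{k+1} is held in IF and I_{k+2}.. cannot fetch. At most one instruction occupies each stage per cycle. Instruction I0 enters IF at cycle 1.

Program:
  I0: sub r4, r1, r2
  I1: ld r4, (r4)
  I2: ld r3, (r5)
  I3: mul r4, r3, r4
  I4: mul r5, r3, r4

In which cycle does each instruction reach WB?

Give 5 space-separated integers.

Answer: 5 8 9 12 15

Derivation:
I0 sub r4 <- r1,r2: IF@1 ID@2 stall=0 (-) EX@3 MEM@4 WB@5
I1 ld r4 <- r4: IF@2 ID@3 stall=2 (RAW on I0.r4 (WB@5)) EX@6 MEM@7 WB@8
I2 ld r3 <- r5: IF@3 ID@6 stall=0 (-) EX@7 MEM@8 WB@9
I3 mul r4 <- r3,r4: IF@6 ID@7 stall=2 (RAW on I2.r3 (WB@9)) EX@10 MEM@11 WB@12
I4 mul r5 <- r3,r4: IF@7 ID@10 stall=2 (RAW on I3.r4 (WB@12)) EX@13 MEM@14 WB@15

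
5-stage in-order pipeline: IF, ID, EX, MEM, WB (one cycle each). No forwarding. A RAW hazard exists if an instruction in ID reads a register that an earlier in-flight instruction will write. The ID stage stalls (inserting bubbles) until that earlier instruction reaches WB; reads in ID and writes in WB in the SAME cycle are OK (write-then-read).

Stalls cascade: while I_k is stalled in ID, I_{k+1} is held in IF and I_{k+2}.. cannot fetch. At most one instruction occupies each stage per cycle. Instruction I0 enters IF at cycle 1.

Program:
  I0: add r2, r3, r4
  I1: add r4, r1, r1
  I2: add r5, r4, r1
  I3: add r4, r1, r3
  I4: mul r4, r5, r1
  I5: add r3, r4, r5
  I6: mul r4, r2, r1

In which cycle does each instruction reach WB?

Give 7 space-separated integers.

Answer: 5 6 9 10 12 15 16

Derivation:
I0 add r2 <- r3,r4: IF@1 ID@2 stall=0 (-) EX@3 MEM@4 WB@5
I1 add r4 <- r1,r1: IF@2 ID@3 stall=0 (-) EX@4 MEM@5 WB@6
I2 add r5 <- r4,r1: IF@3 ID@4 stall=2 (RAW on I1.r4 (WB@6)) EX@7 MEM@8 WB@9
I3 add r4 <- r1,r3: IF@4 ID@7 stall=0 (-) EX@8 MEM@9 WB@10
I4 mul r4 <- r5,r1: IF@7 ID@8 stall=1 (RAW on I2.r5 (WB@9)) EX@10 MEM@11 WB@12
I5 add r3 <- r4,r5: IF@8 ID@10 stall=2 (RAW on I4.r4 (WB@12)) EX@13 MEM@14 WB@15
I6 mul r4 <- r2,r1: IF@10 ID@13 stall=0 (-) EX@14 MEM@15 WB@16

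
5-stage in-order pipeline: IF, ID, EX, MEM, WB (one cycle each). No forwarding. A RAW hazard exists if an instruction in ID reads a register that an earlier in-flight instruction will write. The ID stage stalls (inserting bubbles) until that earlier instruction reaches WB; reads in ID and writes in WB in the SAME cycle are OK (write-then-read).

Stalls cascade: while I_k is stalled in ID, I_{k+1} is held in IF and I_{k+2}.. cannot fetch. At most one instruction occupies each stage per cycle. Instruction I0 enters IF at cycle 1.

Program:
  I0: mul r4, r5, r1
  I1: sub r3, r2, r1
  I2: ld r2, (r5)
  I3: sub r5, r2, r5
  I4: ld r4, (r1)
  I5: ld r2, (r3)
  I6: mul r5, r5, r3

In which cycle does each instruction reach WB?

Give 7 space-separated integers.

Answer: 5 6 7 10 11 12 13

Derivation:
I0 mul r4 <- r5,r1: IF@1 ID@2 stall=0 (-) EX@3 MEM@4 WB@5
I1 sub r3 <- r2,r1: IF@2 ID@3 stall=0 (-) EX@4 MEM@5 WB@6
I2 ld r2 <- r5: IF@3 ID@4 stall=0 (-) EX@5 MEM@6 WB@7
I3 sub r5 <- r2,r5: IF@4 ID@5 stall=2 (RAW on I2.r2 (WB@7)) EX@8 MEM@9 WB@10
I4 ld r4 <- r1: IF@5 ID@8 stall=0 (-) EX@9 MEM@10 WB@11
I5 ld r2 <- r3: IF@8 ID@9 stall=0 (-) EX@10 MEM@11 WB@12
I6 mul r5 <- r5,r3: IF@9 ID@10 stall=0 (-) EX@11 MEM@12 WB@13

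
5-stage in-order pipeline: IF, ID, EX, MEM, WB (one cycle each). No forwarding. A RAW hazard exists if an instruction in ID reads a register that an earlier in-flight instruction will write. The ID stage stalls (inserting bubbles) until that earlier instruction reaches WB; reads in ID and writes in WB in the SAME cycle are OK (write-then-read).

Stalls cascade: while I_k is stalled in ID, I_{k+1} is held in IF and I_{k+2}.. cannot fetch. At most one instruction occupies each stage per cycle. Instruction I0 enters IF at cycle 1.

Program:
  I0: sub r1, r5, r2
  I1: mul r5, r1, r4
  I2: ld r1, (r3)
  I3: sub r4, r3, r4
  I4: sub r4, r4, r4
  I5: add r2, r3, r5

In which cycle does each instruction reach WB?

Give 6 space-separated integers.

Answer: 5 8 9 10 13 14

Derivation:
I0 sub r1 <- r5,r2: IF@1 ID@2 stall=0 (-) EX@3 MEM@4 WB@5
I1 mul r5 <- r1,r4: IF@2 ID@3 stall=2 (RAW on I0.r1 (WB@5)) EX@6 MEM@7 WB@8
I2 ld r1 <- r3: IF@3 ID@6 stall=0 (-) EX@7 MEM@8 WB@9
I3 sub r4 <- r3,r4: IF@6 ID@7 stall=0 (-) EX@8 MEM@9 WB@10
I4 sub r4 <- r4,r4: IF@7 ID@8 stall=2 (RAW on I3.r4 (WB@10)) EX@11 MEM@12 WB@13
I5 add r2 <- r3,r5: IF@8 ID@11 stall=0 (-) EX@12 MEM@13 WB@14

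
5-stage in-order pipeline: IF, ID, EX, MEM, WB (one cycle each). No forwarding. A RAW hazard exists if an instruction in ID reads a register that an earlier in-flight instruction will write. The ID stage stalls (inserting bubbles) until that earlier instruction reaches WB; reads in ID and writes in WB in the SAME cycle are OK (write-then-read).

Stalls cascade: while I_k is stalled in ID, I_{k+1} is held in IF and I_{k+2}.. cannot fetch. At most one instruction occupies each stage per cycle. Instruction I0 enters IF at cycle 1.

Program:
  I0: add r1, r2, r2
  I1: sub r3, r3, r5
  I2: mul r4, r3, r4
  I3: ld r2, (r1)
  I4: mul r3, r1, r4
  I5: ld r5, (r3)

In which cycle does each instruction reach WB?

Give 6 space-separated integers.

I0 add r1 <- r2,r2: IF@1 ID@2 stall=0 (-) EX@3 MEM@4 WB@5
I1 sub r3 <- r3,r5: IF@2 ID@3 stall=0 (-) EX@4 MEM@5 WB@6
I2 mul r4 <- r3,r4: IF@3 ID@4 stall=2 (RAW on I1.r3 (WB@6)) EX@7 MEM@8 WB@9
I3 ld r2 <- r1: IF@4 ID@7 stall=0 (-) EX@8 MEM@9 WB@10
I4 mul r3 <- r1,r4: IF@7 ID@8 stall=1 (RAW on I2.r4 (WB@9)) EX@10 MEM@11 WB@12
I5 ld r5 <- r3: IF@8 ID@10 stall=2 (RAW on I4.r3 (WB@12)) EX@13 MEM@14 WB@15

Answer: 5 6 9 10 12 15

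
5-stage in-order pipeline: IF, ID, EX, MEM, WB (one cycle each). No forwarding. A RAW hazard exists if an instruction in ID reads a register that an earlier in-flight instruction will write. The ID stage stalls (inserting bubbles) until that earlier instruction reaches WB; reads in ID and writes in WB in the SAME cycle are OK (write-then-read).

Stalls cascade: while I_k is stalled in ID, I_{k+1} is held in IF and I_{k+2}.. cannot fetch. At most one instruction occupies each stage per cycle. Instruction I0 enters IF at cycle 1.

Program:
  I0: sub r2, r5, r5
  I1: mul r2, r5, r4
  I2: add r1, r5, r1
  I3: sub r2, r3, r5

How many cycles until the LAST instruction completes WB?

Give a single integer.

Answer: 8

Derivation:
I0 sub r2 <- r5,r5: IF@1 ID@2 stall=0 (-) EX@3 MEM@4 WB@5
I1 mul r2 <- r5,r4: IF@2 ID@3 stall=0 (-) EX@4 MEM@5 WB@6
I2 add r1 <- r5,r1: IF@3 ID@4 stall=0 (-) EX@5 MEM@6 WB@7
I3 sub r2 <- r3,r5: IF@4 ID@5 stall=0 (-) EX@6 MEM@7 WB@8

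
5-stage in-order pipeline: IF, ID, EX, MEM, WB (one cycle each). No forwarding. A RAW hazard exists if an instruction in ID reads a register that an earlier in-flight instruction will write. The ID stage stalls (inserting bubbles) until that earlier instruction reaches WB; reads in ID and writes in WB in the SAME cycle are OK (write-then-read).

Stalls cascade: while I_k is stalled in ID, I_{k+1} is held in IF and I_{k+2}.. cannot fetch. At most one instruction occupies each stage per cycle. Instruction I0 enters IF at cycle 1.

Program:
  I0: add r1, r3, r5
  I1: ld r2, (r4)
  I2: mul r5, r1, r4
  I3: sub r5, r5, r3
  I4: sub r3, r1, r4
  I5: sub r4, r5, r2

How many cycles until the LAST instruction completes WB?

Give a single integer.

Answer: 14

Derivation:
I0 add r1 <- r3,r5: IF@1 ID@2 stall=0 (-) EX@3 MEM@4 WB@5
I1 ld r2 <- r4: IF@2 ID@3 stall=0 (-) EX@4 MEM@5 WB@6
I2 mul r5 <- r1,r4: IF@3 ID@4 stall=1 (RAW on I0.r1 (WB@5)) EX@6 MEM@7 WB@8
I3 sub r5 <- r5,r3: IF@4 ID@6 stall=2 (RAW on I2.r5 (WB@8)) EX@9 MEM@10 WB@11
I4 sub r3 <- r1,r4: IF@6 ID@9 stall=0 (-) EX@10 MEM@11 WB@12
I5 sub r4 <- r5,r2: IF@9 ID@10 stall=1 (RAW on I3.r5 (WB@11)) EX@12 MEM@13 WB@14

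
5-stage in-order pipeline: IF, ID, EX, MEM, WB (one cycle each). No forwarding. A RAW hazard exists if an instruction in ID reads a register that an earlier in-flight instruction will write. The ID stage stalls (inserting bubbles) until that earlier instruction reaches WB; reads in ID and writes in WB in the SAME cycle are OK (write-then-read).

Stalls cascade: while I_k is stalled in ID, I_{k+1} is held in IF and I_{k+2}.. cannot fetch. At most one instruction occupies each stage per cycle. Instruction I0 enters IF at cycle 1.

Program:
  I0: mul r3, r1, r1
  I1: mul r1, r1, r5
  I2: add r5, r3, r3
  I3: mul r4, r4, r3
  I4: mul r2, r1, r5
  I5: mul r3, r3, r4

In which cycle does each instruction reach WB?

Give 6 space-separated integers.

I0 mul r3 <- r1,r1: IF@1 ID@2 stall=0 (-) EX@3 MEM@4 WB@5
I1 mul r1 <- r1,r5: IF@2 ID@3 stall=0 (-) EX@4 MEM@5 WB@6
I2 add r5 <- r3,r3: IF@3 ID@4 stall=1 (RAW on I0.r3 (WB@5)) EX@6 MEM@7 WB@8
I3 mul r4 <- r4,r3: IF@4 ID@6 stall=0 (-) EX@7 MEM@8 WB@9
I4 mul r2 <- r1,r5: IF@6 ID@7 stall=1 (RAW on I2.r5 (WB@8)) EX@9 MEM@10 WB@11
I5 mul r3 <- r3,r4: IF@7 ID@9 stall=0 (-) EX@10 MEM@11 WB@12

Answer: 5 6 8 9 11 12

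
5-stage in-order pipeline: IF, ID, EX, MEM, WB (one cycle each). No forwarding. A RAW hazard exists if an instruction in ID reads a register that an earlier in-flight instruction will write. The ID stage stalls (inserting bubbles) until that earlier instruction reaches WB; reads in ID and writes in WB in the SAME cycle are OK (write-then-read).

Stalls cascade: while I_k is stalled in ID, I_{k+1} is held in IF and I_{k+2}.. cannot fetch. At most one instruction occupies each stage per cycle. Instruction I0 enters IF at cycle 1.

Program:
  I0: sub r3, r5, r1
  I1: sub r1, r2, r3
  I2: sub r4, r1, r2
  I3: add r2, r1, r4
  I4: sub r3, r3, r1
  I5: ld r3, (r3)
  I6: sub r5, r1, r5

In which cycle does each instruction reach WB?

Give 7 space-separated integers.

Answer: 5 8 11 14 15 18 19

Derivation:
I0 sub r3 <- r5,r1: IF@1 ID@2 stall=0 (-) EX@3 MEM@4 WB@5
I1 sub r1 <- r2,r3: IF@2 ID@3 stall=2 (RAW on I0.r3 (WB@5)) EX@6 MEM@7 WB@8
I2 sub r4 <- r1,r2: IF@3 ID@6 stall=2 (RAW on I1.r1 (WB@8)) EX@9 MEM@10 WB@11
I3 add r2 <- r1,r4: IF@6 ID@9 stall=2 (RAW on I2.r4 (WB@11)) EX@12 MEM@13 WB@14
I4 sub r3 <- r3,r1: IF@9 ID@12 stall=0 (-) EX@13 MEM@14 WB@15
I5 ld r3 <- r3: IF@12 ID@13 stall=2 (RAW on I4.r3 (WB@15)) EX@16 MEM@17 WB@18
I6 sub r5 <- r1,r5: IF@13 ID@16 stall=0 (-) EX@17 MEM@18 WB@19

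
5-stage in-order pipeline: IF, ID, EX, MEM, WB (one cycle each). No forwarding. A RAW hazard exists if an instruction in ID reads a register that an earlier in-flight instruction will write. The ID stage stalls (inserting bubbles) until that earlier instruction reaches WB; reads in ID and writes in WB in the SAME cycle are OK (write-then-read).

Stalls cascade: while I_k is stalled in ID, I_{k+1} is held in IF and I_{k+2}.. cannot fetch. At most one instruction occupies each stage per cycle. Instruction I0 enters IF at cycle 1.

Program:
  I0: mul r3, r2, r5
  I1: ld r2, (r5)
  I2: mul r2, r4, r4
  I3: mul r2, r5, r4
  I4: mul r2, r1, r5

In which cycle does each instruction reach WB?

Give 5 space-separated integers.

Answer: 5 6 7 8 9

Derivation:
I0 mul r3 <- r2,r5: IF@1 ID@2 stall=0 (-) EX@3 MEM@4 WB@5
I1 ld r2 <- r5: IF@2 ID@3 stall=0 (-) EX@4 MEM@5 WB@6
I2 mul r2 <- r4,r4: IF@3 ID@4 stall=0 (-) EX@5 MEM@6 WB@7
I3 mul r2 <- r5,r4: IF@4 ID@5 stall=0 (-) EX@6 MEM@7 WB@8
I4 mul r2 <- r1,r5: IF@5 ID@6 stall=0 (-) EX@7 MEM@8 WB@9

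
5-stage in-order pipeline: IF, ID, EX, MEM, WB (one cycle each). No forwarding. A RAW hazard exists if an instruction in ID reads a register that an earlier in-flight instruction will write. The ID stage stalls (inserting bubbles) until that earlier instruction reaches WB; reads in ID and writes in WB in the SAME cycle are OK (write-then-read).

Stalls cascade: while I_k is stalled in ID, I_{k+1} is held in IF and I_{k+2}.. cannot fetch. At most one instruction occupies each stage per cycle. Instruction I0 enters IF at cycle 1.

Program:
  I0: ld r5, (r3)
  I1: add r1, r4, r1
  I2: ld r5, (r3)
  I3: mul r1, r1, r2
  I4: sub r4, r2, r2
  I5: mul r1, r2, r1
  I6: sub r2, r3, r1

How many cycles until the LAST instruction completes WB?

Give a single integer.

I0 ld r5 <- r3: IF@1 ID@2 stall=0 (-) EX@3 MEM@4 WB@5
I1 add r1 <- r4,r1: IF@2 ID@3 stall=0 (-) EX@4 MEM@5 WB@6
I2 ld r5 <- r3: IF@3 ID@4 stall=0 (-) EX@5 MEM@6 WB@7
I3 mul r1 <- r1,r2: IF@4 ID@5 stall=1 (RAW on I1.r1 (WB@6)) EX@7 MEM@8 WB@9
I4 sub r4 <- r2,r2: IF@5 ID@7 stall=0 (-) EX@8 MEM@9 WB@10
I5 mul r1 <- r2,r1: IF@7 ID@8 stall=1 (RAW on I3.r1 (WB@9)) EX@10 MEM@11 WB@12
I6 sub r2 <- r3,r1: IF@8 ID@10 stall=2 (RAW on I5.r1 (WB@12)) EX@13 MEM@14 WB@15

Answer: 15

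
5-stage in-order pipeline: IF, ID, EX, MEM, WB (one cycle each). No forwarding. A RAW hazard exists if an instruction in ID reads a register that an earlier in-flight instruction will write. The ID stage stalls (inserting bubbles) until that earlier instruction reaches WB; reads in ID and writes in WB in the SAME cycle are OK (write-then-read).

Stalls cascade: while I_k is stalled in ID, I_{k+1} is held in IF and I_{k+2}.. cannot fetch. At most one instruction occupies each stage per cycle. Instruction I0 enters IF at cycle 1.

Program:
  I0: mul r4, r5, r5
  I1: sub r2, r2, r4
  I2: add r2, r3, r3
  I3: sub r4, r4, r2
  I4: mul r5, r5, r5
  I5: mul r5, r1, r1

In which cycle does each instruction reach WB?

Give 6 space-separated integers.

Answer: 5 8 9 12 13 14

Derivation:
I0 mul r4 <- r5,r5: IF@1 ID@2 stall=0 (-) EX@3 MEM@4 WB@5
I1 sub r2 <- r2,r4: IF@2 ID@3 stall=2 (RAW on I0.r4 (WB@5)) EX@6 MEM@7 WB@8
I2 add r2 <- r3,r3: IF@3 ID@6 stall=0 (-) EX@7 MEM@8 WB@9
I3 sub r4 <- r4,r2: IF@6 ID@7 stall=2 (RAW on I2.r2 (WB@9)) EX@10 MEM@11 WB@12
I4 mul r5 <- r5,r5: IF@7 ID@10 stall=0 (-) EX@11 MEM@12 WB@13
I5 mul r5 <- r1,r1: IF@10 ID@11 stall=0 (-) EX@12 MEM@13 WB@14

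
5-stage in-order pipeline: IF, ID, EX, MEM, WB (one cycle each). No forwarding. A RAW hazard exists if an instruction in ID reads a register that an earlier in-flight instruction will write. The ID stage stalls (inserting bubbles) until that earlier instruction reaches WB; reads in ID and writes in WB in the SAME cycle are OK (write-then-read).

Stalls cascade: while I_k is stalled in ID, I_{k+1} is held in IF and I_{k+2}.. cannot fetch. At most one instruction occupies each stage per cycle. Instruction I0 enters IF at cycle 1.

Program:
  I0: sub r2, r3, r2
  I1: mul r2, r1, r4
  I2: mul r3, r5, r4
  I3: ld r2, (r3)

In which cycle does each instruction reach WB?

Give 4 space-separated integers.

I0 sub r2 <- r3,r2: IF@1 ID@2 stall=0 (-) EX@3 MEM@4 WB@5
I1 mul r2 <- r1,r4: IF@2 ID@3 stall=0 (-) EX@4 MEM@5 WB@6
I2 mul r3 <- r5,r4: IF@3 ID@4 stall=0 (-) EX@5 MEM@6 WB@7
I3 ld r2 <- r3: IF@4 ID@5 stall=2 (RAW on I2.r3 (WB@7)) EX@8 MEM@9 WB@10

Answer: 5 6 7 10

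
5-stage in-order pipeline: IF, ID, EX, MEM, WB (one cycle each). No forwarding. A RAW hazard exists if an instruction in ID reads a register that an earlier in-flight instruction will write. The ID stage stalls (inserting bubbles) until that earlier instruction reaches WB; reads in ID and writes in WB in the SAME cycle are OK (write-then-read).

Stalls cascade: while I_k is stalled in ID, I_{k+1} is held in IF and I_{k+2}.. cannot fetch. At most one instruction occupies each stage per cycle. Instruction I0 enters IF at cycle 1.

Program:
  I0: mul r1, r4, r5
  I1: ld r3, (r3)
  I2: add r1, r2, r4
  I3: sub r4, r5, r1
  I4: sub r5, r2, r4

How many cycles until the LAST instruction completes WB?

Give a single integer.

I0 mul r1 <- r4,r5: IF@1 ID@2 stall=0 (-) EX@3 MEM@4 WB@5
I1 ld r3 <- r3: IF@2 ID@3 stall=0 (-) EX@4 MEM@5 WB@6
I2 add r1 <- r2,r4: IF@3 ID@4 stall=0 (-) EX@5 MEM@6 WB@7
I3 sub r4 <- r5,r1: IF@4 ID@5 stall=2 (RAW on I2.r1 (WB@7)) EX@8 MEM@9 WB@10
I4 sub r5 <- r2,r4: IF@5 ID@8 stall=2 (RAW on I3.r4 (WB@10)) EX@11 MEM@12 WB@13

Answer: 13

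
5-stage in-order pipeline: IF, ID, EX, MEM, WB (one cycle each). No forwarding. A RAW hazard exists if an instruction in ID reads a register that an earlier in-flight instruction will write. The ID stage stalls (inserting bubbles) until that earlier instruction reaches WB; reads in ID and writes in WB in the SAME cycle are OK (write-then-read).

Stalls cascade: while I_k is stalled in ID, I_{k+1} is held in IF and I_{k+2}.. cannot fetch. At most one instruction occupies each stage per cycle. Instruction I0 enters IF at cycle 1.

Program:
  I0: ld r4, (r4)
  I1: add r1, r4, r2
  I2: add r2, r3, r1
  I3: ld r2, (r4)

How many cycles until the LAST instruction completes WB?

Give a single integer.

I0 ld r4 <- r4: IF@1 ID@2 stall=0 (-) EX@3 MEM@4 WB@5
I1 add r1 <- r4,r2: IF@2 ID@3 stall=2 (RAW on I0.r4 (WB@5)) EX@6 MEM@7 WB@8
I2 add r2 <- r3,r1: IF@3 ID@6 stall=2 (RAW on I1.r1 (WB@8)) EX@9 MEM@10 WB@11
I3 ld r2 <- r4: IF@6 ID@9 stall=0 (-) EX@10 MEM@11 WB@12

Answer: 12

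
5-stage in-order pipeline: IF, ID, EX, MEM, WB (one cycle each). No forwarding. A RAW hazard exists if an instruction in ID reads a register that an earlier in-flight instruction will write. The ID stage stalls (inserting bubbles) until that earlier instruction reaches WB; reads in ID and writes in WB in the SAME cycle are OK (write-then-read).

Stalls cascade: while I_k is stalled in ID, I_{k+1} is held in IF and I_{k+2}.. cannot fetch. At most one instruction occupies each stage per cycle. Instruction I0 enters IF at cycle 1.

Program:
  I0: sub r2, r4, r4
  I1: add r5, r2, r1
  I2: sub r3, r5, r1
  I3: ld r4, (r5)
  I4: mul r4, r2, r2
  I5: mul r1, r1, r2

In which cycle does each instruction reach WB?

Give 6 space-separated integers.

I0 sub r2 <- r4,r4: IF@1 ID@2 stall=0 (-) EX@3 MEM@4 WB@5
I1 add r5 <- r2,r1: IF@2 ID@3 stall=2 (RAW on I0.r2 (WB@5)) EX@6 MEM@7 WB@8
I2 sub r3 <- r5,r1: IF@3 ID@6 stall=2 (RAW on I1.r5 (WB@8)) EX@9 MEM@10 WB@11
I3 ld r4 <- r5: IF@6 ID@9 stall=0 (-) EX@10 MEM@11 WB@12
I4 mul r4 <- r2,r2: IF@9 ID@10 stall=0 (-) EX@11 MEM@12 WB@13
I5 mul r1 <- r1,r2: IF@10 ID@11 stall=0 (-) EX@12 MEM@13 WB@14

Answer: 5 8 11 12 13 14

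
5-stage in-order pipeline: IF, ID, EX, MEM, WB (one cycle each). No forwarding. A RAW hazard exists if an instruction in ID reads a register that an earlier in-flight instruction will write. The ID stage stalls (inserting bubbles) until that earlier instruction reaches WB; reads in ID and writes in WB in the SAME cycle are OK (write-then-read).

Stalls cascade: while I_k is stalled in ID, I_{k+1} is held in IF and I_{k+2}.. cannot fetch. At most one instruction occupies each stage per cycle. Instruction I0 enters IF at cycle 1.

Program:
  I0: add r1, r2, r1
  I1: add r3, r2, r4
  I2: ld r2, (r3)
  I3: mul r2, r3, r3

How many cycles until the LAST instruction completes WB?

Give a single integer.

Answer: 10

Derivation:
I0 add r1 <- r2,r1: IF@1 ID@2 stall=0 (-) EX@3 MEM@4 WB@5
I1 add r3 <- r2,r4: IF@2 ID@3 stall=0 (-) EX@4 MEM@5 WB@6
I2 ld r2 <- r3: IF@3 ID@4 stall=2 (RAW on I1.r3 (WB@6)) EX@7 MEM@8 WB@9
I3 mul r2 <- r3,r3: IF@4 ID@7 stall=0 (-) EX@8 MEM@9 WB@10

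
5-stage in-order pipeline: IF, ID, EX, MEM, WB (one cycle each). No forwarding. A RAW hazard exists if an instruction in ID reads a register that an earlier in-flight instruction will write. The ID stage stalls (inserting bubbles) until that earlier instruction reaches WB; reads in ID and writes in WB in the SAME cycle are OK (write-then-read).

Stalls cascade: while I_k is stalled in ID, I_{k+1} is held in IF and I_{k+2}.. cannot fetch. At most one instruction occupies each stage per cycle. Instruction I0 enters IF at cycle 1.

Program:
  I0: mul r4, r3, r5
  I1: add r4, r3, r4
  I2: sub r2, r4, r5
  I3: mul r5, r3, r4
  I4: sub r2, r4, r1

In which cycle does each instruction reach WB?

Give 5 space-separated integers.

I0 mul r4 <- r3,r5: IF@1 ID@2 stall=0 (-) EX@3 MEM@4 WB@5
I1 add r4 <- r3,r4: IF@2 ID@3 stall=2 (RAW on I0.r4 (WB@5)) EX@6 MEM@7 WB@8
I2 sub r2 <- r4,r5: IF@3 ID@6 stall=2 (RAW on I1.r4 (WB@8)) EX@9 MEM@10 WB@11
I3 mul r5 <- r3,r4: IF@6 ID@9 stall=0 (-) EX@10 MEM@11 WB@12
I4 sub r2 <- r4,r1: IF@9 ID@10 stall=0 (-) EX@11 MEM@12 WB@13

Answer: 5 8 11 12 13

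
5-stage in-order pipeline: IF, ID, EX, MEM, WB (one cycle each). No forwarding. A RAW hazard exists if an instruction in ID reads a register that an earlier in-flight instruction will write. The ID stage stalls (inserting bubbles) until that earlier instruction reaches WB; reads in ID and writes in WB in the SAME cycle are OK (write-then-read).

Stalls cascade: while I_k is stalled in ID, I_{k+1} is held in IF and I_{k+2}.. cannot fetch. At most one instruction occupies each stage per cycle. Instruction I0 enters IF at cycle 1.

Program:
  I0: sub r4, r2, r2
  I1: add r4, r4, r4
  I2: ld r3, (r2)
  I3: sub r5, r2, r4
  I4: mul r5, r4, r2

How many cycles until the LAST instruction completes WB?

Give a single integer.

Answer: 12

Derivation:
I0 sub r4 <- r2,r2: IF@1 ID@2 stall=0 (-) EX@3 MEM@4 WB@5
I1 add r4 <- r4,r4: IF@2 ID@3 stall=2 (RAW on I0.r4 (WB@5)) EX@6 MEM@7 WB@8
I2 ld r3 <- r2: IF@3 ID@6 stall=0 (-) EX@7 MEM@8 WB@9
I3 sub r5 <- r2,r4: IF@6 ID@7 stall=1 (RAW on I1.r4 (WB@8)) EX@9 MEM@10 WB@11
I4 mul r5 <- r4,r2: IF@7 ID@9 stall=0 (-) EX@10 MEM@11 WB@12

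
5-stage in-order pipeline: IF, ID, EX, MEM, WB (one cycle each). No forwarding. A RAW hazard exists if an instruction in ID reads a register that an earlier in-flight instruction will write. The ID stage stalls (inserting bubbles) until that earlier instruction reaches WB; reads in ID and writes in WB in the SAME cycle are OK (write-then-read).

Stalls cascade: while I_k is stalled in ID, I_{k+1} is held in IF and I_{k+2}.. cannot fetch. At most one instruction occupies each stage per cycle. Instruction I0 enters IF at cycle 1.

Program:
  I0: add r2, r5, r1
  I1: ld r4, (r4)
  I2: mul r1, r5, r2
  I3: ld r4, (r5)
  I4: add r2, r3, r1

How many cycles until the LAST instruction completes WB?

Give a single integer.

Answer: 11

Derivation:
I0 add r2 <- r5,r1: IF@1 ID@2 stall=0 (-) EX@3 MEM@4 WB@5
I1 ld r4 <- r4: IF@2 ID@3 stall=0 (-) EX@4 MEM@5 WB@6
I2 mul r1 <- r5,r2: IF@3 ID@4 stall=1 (RAW on I0.r2 (WB@5)) EX@6 MEM@7 WB@8
I3 ld r4 <- r5: IF@4 ID@6 stall=0 (-) EX@7 MEM@8 WB@9
I4 add r2 <- r3,r1: IF@6 ID@7 stall=1 (RAW on I2.r1 (WB@8)) EX@9 MEM@10 WB@11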